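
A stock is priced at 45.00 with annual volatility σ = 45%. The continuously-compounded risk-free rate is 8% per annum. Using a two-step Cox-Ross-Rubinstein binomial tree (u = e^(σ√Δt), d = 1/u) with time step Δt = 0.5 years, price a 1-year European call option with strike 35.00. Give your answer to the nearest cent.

CRR parameters: u = e^(σ√Δt) = e^(0.45·√0.5) = 1.3746, d = 1/u = 0.7275
Per-period rate: rΔt = 0.08·0.5 = 0.04, so R = e^0.04 = 1.0408
Risk-neutral probability p = (e^0.04 − 0.7275)/(1.3746 − 0.7275) = 0.3134/0.6472 = 0.4842
Terminal stock prices: S_uu = 85.03, S_ud = 45, S_dd = 23.81
Terminal payoffs (S − K): max(50.03, 0) = 50.03, max(10, 0) = 10, max(-11.19, 0) = 0
Node u (S = 61.86): V_u = e^(−0.04)·[0.4842·50.0346 + 0.5158·10.0000] = 28.2316
Node d (S = 32.74): V_d = e^(−0.04)·[0.4842·10.0000 + 0.5158·0.0000] = 4.6519
Node 0 (S = 45): V_0 = e^(−0.04)·[0.4842·28.2316 + 0.5158·4.6519] = 15.4385

15.44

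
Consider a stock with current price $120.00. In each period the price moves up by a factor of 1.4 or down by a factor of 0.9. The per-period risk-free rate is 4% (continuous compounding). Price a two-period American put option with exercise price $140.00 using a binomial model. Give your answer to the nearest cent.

Risk-neutral probability p = (e^0.04 − 0.9)/(1.4 − 0.9) = 0.1408/0.5000 = 0.2816
Terminal stock prices: S_uu = 235.2, S_ud = 151.2, S_dd = 97.2
Terminal payoffs (K − S): max(-95.2, 0) = 0, max(-11.2, 0) = 0, max(42.8, 0) = 42.8
Node u (S = 168): continuation = e^(−0.04)·[0.2816·0.0000 + 0.7184·0.0000] = 0.0000; exercise value = 0.0000 ≤ continuation, so V_u = 0.0000
Node d (S = 108): continuation = e^(−0.04)·[0.2816·0.0000 + 0.7184·42.8000] = 29.5410; exercise value = 32.0000 > continuation, so V_d = 32.0000 (exercise)
Node 0 (S = 120): continuation = e^(−0.04)·[0.2816·0.0000 + 0.7184·32.0000] = 22.0867; exercise value = 20.0000 ≤ continuation, so V_0 = 22.0867

$22.09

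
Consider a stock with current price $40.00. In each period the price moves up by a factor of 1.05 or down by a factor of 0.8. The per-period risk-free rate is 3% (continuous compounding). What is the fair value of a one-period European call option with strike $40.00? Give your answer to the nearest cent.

Risk-neutral probability p = (e^0.03 − 0.8)/(1.05 − 0.8) = 0.2305/0.2500 = 0.9218
Terminal stock prices: S_u = 42, S_d = 32
Terminal payoffs (S − K): max(2, 0) = 2, max(-8, 0) = 0
Node 0 (S = 40): V_0 = e^(−0.03)·[0.9218·2.0000 + 0.0782·0.0000] = 1.7891

$1.79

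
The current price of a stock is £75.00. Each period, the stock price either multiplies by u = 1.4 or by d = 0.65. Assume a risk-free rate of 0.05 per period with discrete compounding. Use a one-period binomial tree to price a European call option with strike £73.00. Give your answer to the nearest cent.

Risk-neutral probability p = (1 + 0.05 − 0.65)/(1.4 − 0.65) = 0.4000/0.7500 = 0.5333
Terminal stock prices: S_u = 105, S_d = 48.75
Terminal payoffs (S − K): max(32, 0) = 32, max(-24.25, 0) = 0
Node 0 (S = 75): V_0 = 1/1.05·[0.5333·32.0000 + 0.4667·0.0000] = 16.2540

£16.25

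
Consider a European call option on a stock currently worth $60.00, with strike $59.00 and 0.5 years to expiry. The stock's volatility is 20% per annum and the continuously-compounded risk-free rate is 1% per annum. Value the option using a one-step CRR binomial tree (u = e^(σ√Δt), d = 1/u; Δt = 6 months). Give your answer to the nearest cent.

CRR parameters: u = e^(σ√Δt) = e^(0.2·√0.5) = 1.1519, d = 1/u = 0.8681
Per-period rate: rΔt = 0.01·0.5 = 0.005, so R = e^0.005 = 1.0050
Risk-neutral probability p = (e^0.005 − 0.8681)/(1.1519 − 0.8681) = 0.1369/0.2838 = 0.4824
Terminal stock prices: S_u = 69.11, S_d = 52.09
Terminal payoffs (S − K): max(10.11, 0) = 10.11, max(-6.913, 0) = 0
Node 0 (S = 60): V_0 = e^(−0.005)·[0.4824·10.1146 + 0.5176·0.0000] = 4.8546

$4.85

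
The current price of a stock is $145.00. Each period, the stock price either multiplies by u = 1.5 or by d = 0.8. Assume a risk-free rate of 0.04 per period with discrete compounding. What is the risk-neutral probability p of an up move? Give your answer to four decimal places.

p = 0.3429

Risk-neutral probability p = (1 + 0.04 − 0.8)/(1.5 − 0.8) = 0.2400/0.7000 = 0.3429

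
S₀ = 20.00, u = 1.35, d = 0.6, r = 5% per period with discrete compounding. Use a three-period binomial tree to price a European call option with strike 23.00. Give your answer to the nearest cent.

Risk-neutral probability p = (1 + 0.05 − 0.6)/(1.35 − 0.6) = 0.4500/0.7500 = 0.6000
Terminal stock prices: S_uuu = 49.21, S_uud = 21.87, S_udd = 9.72, S_ddd = 4.32
Terminal payoffs (S − K): max(26.21, 0) = 26.21, max(-1.13, 0) = 0, max(-13.28, 0) = 0, max(-18.68, 0) = 0
Node uu (S = 36.45): V_uu = 1/1.05·[0.6000·26.2075 + 0.4000·0.0000] = 14.9757
Node ud (S = 16.2): V_ud = 1/1.05·[0.6000·0.0000 + 0.4000·0.0000] = 0.0000
Node dd (S = 7.2): V_dd = 1/1.05·[0.6000·0.0000 + 0.4000·0.0000] = 0.0000
Node u (S = 27): V_u = 1/1.05·[0.6000·14.9757 + 0.4000·0.0000] = 8.5576
Node d (S = 12): V_d = 1/1.05·[0.6000·0.0000 + 0.4000·0.0000] = 0.0000
Node 0 (S = 20): V_0 = 1/1.05·[0.6000·8.5576 + 0.4000·0.0000] = 4.8900

4.89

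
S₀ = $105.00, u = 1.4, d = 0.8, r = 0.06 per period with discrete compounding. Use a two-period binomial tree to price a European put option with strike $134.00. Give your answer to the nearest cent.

Risk-neutral probability p = (1 + 0.06 − 0.8)/(1.4 − 0.8) = 0.2600/0.6000 = 0.4333
Terminal stock prices: S_uu = 205.8, S_ud = 117.6, S_dd = 67.2
Terminal payoffs (K − S): max(-71.8, 0) = 0, max(16.4, 0) = 16.4, max(66.8, 0) = 66.8
Node u (S = 147): V_u = 1/1.06·[0.4333·0.0000 + 0.5667·16.4000] = 8.7673
Node d (S = 84): V_d = 1/1.06·[0.4333·16.4000 + 0.5667·66.8000] = 42.4151
Node 0 (S = 105): V_0 = 1/1.06·[0.4333·8.7673 + 0.5667·42.4151] = 26.2589

$26.26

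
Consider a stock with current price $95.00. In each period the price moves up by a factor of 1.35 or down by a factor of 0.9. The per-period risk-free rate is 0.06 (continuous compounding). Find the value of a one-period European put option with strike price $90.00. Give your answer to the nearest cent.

$2.71

Risk-neutral probability p = (e^0.06 − 0.9)/(1.35 − 0.9) = 0.1618/0.4500 = 0.3596
Terminal stock prices: S_u = 128.2, S_d = 85.5
Terminal payoffs (K − S): max(-38.25, 0) = 0, max(4.5, 0) = 4.5
Node 0 (S = 95): V_0 = e^(−0.06)·[0.3596·0.0000 + 0.6404·4.5000] = 2.7138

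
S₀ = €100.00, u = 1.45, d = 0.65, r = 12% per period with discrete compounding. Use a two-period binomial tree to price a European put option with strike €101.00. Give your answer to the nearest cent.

Risk-neutral probability p = (1 + 0.12 − 0.65)/(1.45 − 0.65) = 0.4700/0.8000 = 0.5875
Terminal stock prices: S_uu = 210.2, S_ud = 94.25, S_dd = 42.25
Terminal payoffs (K − S): max(-109.2, 0) = 0, max(6.75, 0) = 6.75, max(58.75, 0) = 58.75
Node u (S = 145): V_u = 1/1.12·[0.5875·0.0000 + 0.4125·6.7500] = 2.4860
Node d (S = 65): V_d = 1/1.12·[0.5875·6.7500 + 0.4125·58.7500] = 25.1786
Node 0 (S = 100): V_0 = 1/1.12·[0.5875·2.4860 + 0.4125·25.1786] = 10.5774

€10.58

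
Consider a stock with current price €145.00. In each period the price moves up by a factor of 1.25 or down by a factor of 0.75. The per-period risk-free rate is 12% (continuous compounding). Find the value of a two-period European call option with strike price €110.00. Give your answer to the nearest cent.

€59.81

Risk-neutral probability p = (e^0.12 − 0.75)/(1.25 − 0.75) = 0.3775/0.5000 = 0.7550
Terminal stock prices: S_uu = 226.6, S_ud = 135.9, S_dd = 81.56
Terminal payoffs (S − K): max(116.6, 0) = 116.6, max(25.94, 0) = 25.94, max(-28.44, 0) = 0
Node u (S = 181.2): V_u = e^(−0.12)·[0.7550·116.5625 + 0.2450·25.9375] = 83.6888
Node d (S = 108.8): V_d = e^(−0.12)·[0.7550·25.9375 + 0.2450·0.0000] = 17.3683
Node 0 (S = 145): V_0 = e^(−0.12)·[0.7550·83.6888 + 0.2450·17.3683] = 59.8137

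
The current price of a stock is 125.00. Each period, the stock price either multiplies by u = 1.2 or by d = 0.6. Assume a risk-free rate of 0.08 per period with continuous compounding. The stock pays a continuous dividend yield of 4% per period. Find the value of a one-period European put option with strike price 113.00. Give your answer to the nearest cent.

Per-period risk-free factor R = e^0.08 = 1.0833; dividend-adjusted growth = e^(0.08−0.04) = 1.0408.
Risk-neutral probability p = (1.0408 − 0.6)/(1.2 − 0.6) = 0.4408/0.6000 = 0.7347
Terminal stock prices: S_u = 150, S_d = 75
Terminal payoffs (K − S): max(-37, 0) = 0, max(38, 0) = 38
Node 0 (S = 125): V_0 = e^(−0.08)·[0.7347·0.0000 + 0.2653·38.0000] = 9.3068

9.31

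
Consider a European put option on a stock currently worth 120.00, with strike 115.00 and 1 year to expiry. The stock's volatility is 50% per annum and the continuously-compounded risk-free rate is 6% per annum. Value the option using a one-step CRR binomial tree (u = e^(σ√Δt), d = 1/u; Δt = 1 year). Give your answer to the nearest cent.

22.39

CRR parameters: u = e^(σ√Δt) = e^(0.5·√1) = 1.6487, d = 1/u = 0.6065
Per-period rate: rΔt = 0.06·1 = 0.06, so R = e^0.06 = 1.0618
Risk-neutral probability p = (e^0.06 − 0.6065)/(1.6487 − 0.6065) = 0.4553/1.0422 = 0.4369
Terminal stock prices: S_u = 197.8, S_d = 72.78
Terminal payoffs (K − S): max(-82.85, 0) = 0, max(42.22, 0) = 42.22
Node 0 (S = 120): V_0 = e^(−0.06)·[0.4369·0.0000 + 0.5631·42.2163] = 22.3887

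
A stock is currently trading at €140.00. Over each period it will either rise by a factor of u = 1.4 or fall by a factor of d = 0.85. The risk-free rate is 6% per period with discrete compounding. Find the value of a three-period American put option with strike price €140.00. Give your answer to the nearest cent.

Risk-neutral probability p = (1 + 0.06 − 0.85)/(1.4 − 0.85) = 0.2100/0.5500 = 0.3818
Terminal stock prices: S_uuu = 384.2, S_uud = 233.2, S_udd = 141.6, S_ddd = 85.98
Terminal payoffs (K − S): max(-244.2, 0) = 0, max(-93.24, 0) = 0, max(-1.61, 0) = 0, max(54.02, 0) = 54.02
Node uu (S = 274.4): continuation = 1/1.06·[0.3818·0.0000 + 0.6182·0.0000] = 0.0000; exercise value = 0.0000 ≤ continuation, so V_uu = 0.0000
Node ud (S = 166.6): continuation = 1/1.06·[0.3818·0.0000 + 0.6182·0.0000] = 0.0000; exercise value = 0.0000 ≤ continuation, so V_ud = 0.0000
Node dd (S = 101.1): continuation = 1/1.06·[0.3818·0.0000 + 0.6182·54.0225] = 31.5054; exercise value = 38.8500 > continuation, so V_dd = 38.8500 (exercise)
Node u (S = 196): continuation = 1/1.06·[0.3818·0.0000 + 0.6182·0.0000] = 0.0000; exercise value = 0.0000 ≤ continuation, so V_u = 0.0000
Node d (S = 119): continuation = 1/1.06·[0.3818·0.0000 + 0.6182·38.8500] = 22.6569; exercise value = 21.0000 ≤ continuation, so V_d = 22.6569
Node 0 (S = 140): continuation = 1/1.06·[0.3818·0.0000 + 0.6182·22.6569] = 13.2133; exercise value = 0.0000 ≤ continuation, so V_0 = 13.2133

€13.21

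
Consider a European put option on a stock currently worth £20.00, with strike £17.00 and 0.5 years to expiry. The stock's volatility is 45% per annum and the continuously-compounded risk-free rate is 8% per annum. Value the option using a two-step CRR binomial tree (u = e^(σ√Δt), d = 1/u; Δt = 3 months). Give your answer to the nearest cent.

CRR parameters: u = e^(σ√Δt) = e^(0.45·√0.25) = 1.2523, d = 1/u = 0.7985
Per-period rate: rΔt = 0.08·0.25 = 0.02, so R = e^0.02 = 1.0202
Risk-neutral probability p = (e^0.02 − 0.7985)/(1.2523 − 0.7985) = 0.2217/0.4538 = 0.4885
Terminal stock prices: S_uu = 31.37, S_ud = 20, S_dd = 12.75
Terminal payoffs (K − S): max(-14.37, 0) = 0, max(-3, 0) = 0, max(4.247, 0) = 4.247
Node u (S = 25.05): V_u = e^(−0.02)·[0.4885·0.0000 + 0.5115·0.0000] = 0.0000
Node d (S = 15.97): V_d = e^(−0.02)·[0.4885·0.0000 + 0.5115·4.2474] = 2.1295
Node 0 (S = 20): V_0 = e^(−0.02)·[0.4885·0.0000 + 0.5115·2.1295] = 1.0677

£1.07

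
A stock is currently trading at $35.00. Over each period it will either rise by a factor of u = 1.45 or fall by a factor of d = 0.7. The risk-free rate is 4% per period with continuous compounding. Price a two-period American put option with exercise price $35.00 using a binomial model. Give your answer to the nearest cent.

Risk-neutral probability p = (e^0.04 − 0.7)/(1.45 − 0.7) = 0.3408/0.7500 = 0.4544
Terminal stock prices: S_uu = 73.59, S_ud = 35.52, S_dd = 17.15
Terminal payoffs (K − S): max(-38.59, 0) = 0, max(-0.525, 0) = 0, max(17.85, 0) = 17.85
Node u (S = 50.75): continuation = e^(−0.04)·[0.4544·0.0000 + 0.5456·0.0000] = 0.0000; exercise value = 0.0000 ≤ continuation, so V_u = 0.0000
Node d (S = 24.5): continuation = e^(−0.04)·[0.4544·0.0000 + 0.5456·17.8500] = 9.3568; exercise value = 10.5000 > continuation, so V_d = 10.5000 (exercise)
Node 0 (S = 35): continuation = e^(−0.04)·[0.4544·0.0000 + 0.5456·10.5000] = 5.5040; exercise value = 0.0000 ≤ continuation, so V_0 = 5.5040

$5.50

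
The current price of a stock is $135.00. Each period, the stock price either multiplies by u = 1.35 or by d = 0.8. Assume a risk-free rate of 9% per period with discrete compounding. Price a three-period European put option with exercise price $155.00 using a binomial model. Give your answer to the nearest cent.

$17.48

Risk-neutral probability p = (1 + 0.09 − 0.8)/(1.35 − 0.8) = 0.2900/0.5500 = 0.5273
Terminal stock prices: S_uuu = 332.2, S_uud = 196.8, S_udd = 116.6, S_ddd = 69.12
Terminal payoffs (K − S): max(-177.2, 0) = 0, max(-41.83, 0) = 0, max(38.36, 0) = 38.36, max(85.88, 0) = 85.88
Node uu (S = 246): V_uu = 1/1.09·[0.5273·0.0000 + 0.4727·0.0000] = 0.0000
Node ud (S = 145.8): V_ud = 1/1.09·[0.5273·0.0000 + 0.4727·38.3600] = 16.6365
Node dd (S = 86.4): V_dd = 1/1.09·[0.5273·38.3600 + 0.4727·85.8800] = 55.8018
Node u (S = 182.2): V_u = 1/1.09·[0.5273·0.0000 + 0.4727·16.6365] = 7.2152
Node d (S = 108): V_d = 1/1.09·[0.5273·16.6365 + 0.4727·55.8018] = 32.2487
Node 0 (S = 135): V_0 = 1/1.09·[0.5273·7.2152 + 0.4727·32.2487] = 17.4763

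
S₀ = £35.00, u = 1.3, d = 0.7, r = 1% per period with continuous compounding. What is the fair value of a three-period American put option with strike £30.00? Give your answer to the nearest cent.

Risk-neutral probability p = (e^0.01 − 0.7)/(1.3 − 0.7) = 0.3101/0.6000 = 0.5168
Terminal stock prices: S_uuu = 76.89, S_uud = 41.41, S_udd = 22.29, S_ddd = 12
Terminal payoffs (K − S): max(-46.89, 0) = 0, max(-11.41, 0) = 0, max(7.705, 0) = 7.705, max(18, 0) = 18
Node uu (S = 59.15): continuation = e^(−0.01)·[0.5168·0.0000 + 0.4832·0.0000] = 0.0000; exercise value = 0.0000 ≤ continuation, so V_uu = 0.0000
Node ud (S = 31.85): continuation = e^(−0.01)·[0.5168·0.0000 + 0.4832·7.7050] = 3.6864; exercise value = 0.0000 ≤ continuation, so V_ud = 3.6864
Node dd (S = 17.15): continuation = e^(−0.01)·[0.5168·7.7050 + 0.4832·17.9950] = 12.5515; exercise value = 12.8500 > continuation, so V_dd = 12.8500 (exercise)
Node u (S = 45.5): continuation = e^(−0.01)·[0.5168·0.0000 + 0.4832·3.6864] = 1.7637; exercise value = 0.0000 ≤ continuation, so V_u = 1.7637
Node d (S = 24.5): continuation = e^(−0.01)·[0.5168·3.6864 + 0.4832·12.8500] = 8.0340; exercise value = 5.5000 ≤ continuation, so V_d = 8.0340
Node 0 (S = 35): continuation = e^(−0.01)·[0.5168·1.7637 + 0.4832·8.0340] = 4.7461; exercise value = 0.0000 ≤ continuation, so V_0 = 4.7461

£4.75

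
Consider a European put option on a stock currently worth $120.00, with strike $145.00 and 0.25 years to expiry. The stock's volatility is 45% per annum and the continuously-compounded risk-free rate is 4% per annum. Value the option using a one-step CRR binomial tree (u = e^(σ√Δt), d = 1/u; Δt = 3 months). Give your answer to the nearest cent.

CRR parameters: u = e^(σ√Δt) = e^(0.45·√0.25) = 1.2523, d = 1/u = 0.7985
Per-period rate: rΔt = 0.04·0.25 = 0.01, so R = e^0.01 = 1.0101
Risk-neutral probability p = (e^0.01 − 0.7985)/(1.2523 − 0.7985) = 0.2115/0.4538 = 0.4661
Terminal stock prices: S_u = 150.3, S_d = 95.82
Terminal payoffs (K − S): max(-5.279, 0) = 0, max(49.18, 0) = 49.18
Node 0 (S = 120): V_0 = e^(−0.01)·[0.4661·0.0000 + 0.5339·49.1781] = 25.9933

$25.99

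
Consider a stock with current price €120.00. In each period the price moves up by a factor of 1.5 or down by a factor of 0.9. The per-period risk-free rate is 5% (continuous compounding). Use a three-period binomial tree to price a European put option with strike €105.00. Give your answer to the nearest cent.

Risk-neutral probability p = (e^0.05 − 0.9)/(1.5 − 0.9) = 0.1513/0.6000 = 0.2521
Terminal stock prices: S_uuu = 405, S_uud = 243, S_udd = 145.8, S_ddd = 87.48
Terminal payoffs (K − S): max(-300, 0) = 0, max(-138, 0) = 0, max(-40.8, 0) = 0, max(17.52, 0) = 17.52
Node uu (S = 270): V_uu = e^(−0.05)·[0.2521·0.0000 + 0.7479·0.0000] = 0.0000
Node ud (S = 162): V_ud = e^(−0.05)·[0.2521·0.0000 + 0.7479·0.0000] = 0.0000
Node dd (S = 97.2): V_dd = e^(−0.05)·[0.2521·0.0000 + 0.7479·17.5200] = 12.4638
Node u (S = 180): V_u = e^(−0.05)·[0.2521·0.0000 + 0.7479·0.0000] = 0.0000
Node d (S = 108): V_d = e^(−0.05)·[0.2521·0.0000 + 0.7479·12.4638] = 8.8669
Node 0 (S = 120): V_0 = e^(−0.05)·[0.2521·0.0000 + 0.7479·8.8669] = 6.3080

€6.31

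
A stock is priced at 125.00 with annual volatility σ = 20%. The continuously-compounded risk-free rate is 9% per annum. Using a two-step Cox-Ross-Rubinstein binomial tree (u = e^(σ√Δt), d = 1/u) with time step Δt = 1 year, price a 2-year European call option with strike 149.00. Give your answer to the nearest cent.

14.65

CRR parameters: u = e^(σ√Δt) = e^(0.2·√1) = 1.2214, d = 1/u = 0.8187
Per-period rate: rΔt = 0.09·1 = 0.09, so R = e^0.09 = 1.0942
Risk-neutral probability p = (e^0.09 − 0.8187)/(1.2214 − 0.8187) = 0.2754/0.4027 = 0.6840
Terminal stock prices: S_uu = 186.5, S_ud = 125, S_dd = 83.79
Terminal payoffs (S − K): max(37.48, 0) = 37.48, max(-24, 0) = 0, max(-65.21, 0) = 0
Node u (S = 152.7): V_u = e^(−0.09)·[0.6840·37.4781 + 0.3160·0.0000] = 23.4300
Node d (S = 102.3): V_d = e^(−0.09)·[0.6840·0.0000 + 0.3160·0.0000] = 0.0000
Node 0 (S = 125): V_0 = e^(−0.09)·[0.6840·23.4300 + 0.3160·0.0000] = 14.6476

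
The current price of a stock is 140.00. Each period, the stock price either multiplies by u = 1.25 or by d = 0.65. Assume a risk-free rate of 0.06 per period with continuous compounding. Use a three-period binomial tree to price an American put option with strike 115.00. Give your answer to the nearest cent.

9.50

Risk-neutral probability p = (e^0.06 − 0.65)/(1.25 − 0.65) = 0.4118/0.6000 = 0.6864
Terminal stock prices: S_uuu = 273.4, S_uud = 142.2, S_udd = 73.94, S_ddd = 38.45
Terminal payoffs (K − S): max(-158.4, 0) = 0, max(-27.19, 0) = 0, max(41.06, 0) = 41.06, max(76.55, 0) = 76.55
Node uu (S = 218.8): continuation = e^(−0.06)·[0.6864·0.0000 + 0.3136·0.0000] = 0.0000; exercise value = 0.0000 ≤ continuation, so V_uu = 0.0000
Node ud (S = 113.8): continuation = e^(−0.06)·[0.6864·0.0000 + 0.3136·41.0625] = 12.1275; exercise value = 1.2500 ≤ continuation, so V_ud = 12.1275
Node dd (S = 59.15): continuation = e^(−0.06)·[0.6864·41.0625 + 0.3136·76.5525] = 49.1529; exercise value = 55.8500 > continuation, so V_dd = 55.8500 (exercise)
Node u (S = 175): continuation = e^(−0.06)·[0.6864·0.0000 + 0.3136·12.1275] = 3.5818; exercise value = 0.0000 ≤ continuation, so V_u = 3.5818
Node d (S = 91): continuation = e^(−0.06)·[0.6864·12.1275 + 0.3136·55.8500] = 24.3344; exercise value = 24.0000 ≤ continuation, so V_d = 24.3344
Node 0 (S = 140): continuation = e^(−0.06)·[0.6864·3.5818 + 0.3136·24.3344] = 9.5023; exercise value = 0.0000 ≤ continuation, so V_0 = 9.5023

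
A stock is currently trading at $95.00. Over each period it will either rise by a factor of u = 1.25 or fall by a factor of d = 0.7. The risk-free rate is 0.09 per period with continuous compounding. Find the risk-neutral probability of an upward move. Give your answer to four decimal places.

p = 0.7167

Risk-neutral probability p = (e^0.09 − 0.7)/(1.25 − 0.7) = 0.3942/0.5500 = 0.7167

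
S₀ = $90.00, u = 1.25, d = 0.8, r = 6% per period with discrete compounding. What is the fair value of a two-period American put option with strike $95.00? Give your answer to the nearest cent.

Risk-neutral probability p = (1 + 0.06 − 0.8)/(1.25 − 0.8) = 0.2600/0.4500 = 0.5778
Terminal stock prices: S_uu = 140.6, S_ud = 90, S_dd = 57.6
Terminal payoffs (K − S): max(-45.62, 0) = 0, max(5, 0) = 5, max(37.4, 0) = 37.4
Node u (S = 112.5): continuation = 1/1.06·[0.5778·0.0000 + 0.4222·5.0000] = 1.9916; exercise value = 0.0000 ≤ continuation, so V_u = 1.9916
Node d (S = 72): continuation = 1/1.06·[0.5778·5.0000 + 0.4222·37.4000] = 17.6226; exercise value = 23.0000 > continuation, so V_d = 23.0000 (exercise)
Node 0 (S = 90): continuation = 1/1.06·[0.5778·1.9916 + 0.4222·23.0000] = 10.2470; exercise value = 5.0000 ≤ continuation, so V_0 = 10.2470

$10.25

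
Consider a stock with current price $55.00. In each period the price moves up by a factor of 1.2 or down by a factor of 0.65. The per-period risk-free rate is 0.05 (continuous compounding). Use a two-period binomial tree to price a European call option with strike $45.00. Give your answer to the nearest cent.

Risk-neutral probability p = (e^0.05 − 0.65)/(1.2 − 0.65) = 0.4013/0.5500 = 0.7296
Terminal stock prices: S_uu = 79.2, S_ud = 42.9, S_dd = 23.24
Terminal payoffs (S − K): max(34.2, 0) = 34.2, max(-2.1, 0) = 0, max(-21.76, 0) = 0
Node u (S = 66): V_u = e^(−0.05)·[0.7296·34.2000 + 0.2704·0.0000] = 23.7349
Node d (S = 35.75): V_d = e^(−0.05)·[0.7296·0.0000 + 0.2704·0.0000] = 0.0000
Node 0 (S = 55): V_0 = e^(−0.05)·[0.7296·23.7349 + 0.2704·0.0000] = 16.4720

$16.47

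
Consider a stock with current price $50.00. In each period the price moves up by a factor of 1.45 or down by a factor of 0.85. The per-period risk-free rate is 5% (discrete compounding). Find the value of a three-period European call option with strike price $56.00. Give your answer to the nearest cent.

$9.49

Risk-neutral probability p = (1 + 0.05 − 0.85)/(1.45 − 0.85) = 0.2000/0.6000 = 0.3333
Terminal stock prices: S_uuu = 152.4, S_uud = 89.36, S_udd = 52.38, S_ddd = 30.71
Terminal payoffs (S − K): max(96.43, 0) = 96.43, max(33.36, 0) = 33.36, max(-3.619, 0) = 0, max(-25.29, 0) = 0
Node uu (S = 105.1): V_uu = 1/1.05·[0.3333·96.4313 + 0.6667·33.3563] = 51.7917
Node ud (S = 61.62): V_ud = 1/1.05·[0.3333·33.3563 + 0.6667·0.0000] = 10.5893
Node dd (S = 36.12): V_dd = 1/1.05·[0.3333·0.0000 + 0.6667·0.0000] = 0.0000
Node u (S = 72.5): V_u = 1/1.05·[0.3333·51.7917 + 0.6667·10.5893] = 23.1652
Node d (S = 42.5): V_d = 1/1.05·[0.3333·10.5893 + 0.6667·0.0000] = 3.3617
Node 0 (S = 50): V_0 = 1/1.05·[0.3333·23.1652 + 0.6667·3.3617] = 9.4884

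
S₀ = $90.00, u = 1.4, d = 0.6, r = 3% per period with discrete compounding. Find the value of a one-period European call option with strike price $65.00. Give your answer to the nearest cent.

Risk-neutral probability p = (1 + 0.03 − 0.6)/(1.4 − 0.6) = 0.4300/0.8000 = 0.5375
Terminal stock prices: S_u = 126, S_d = 54
Terminal payoffs (S − K): max(61, 0) = 61, max(-11, 0) = 0
Node 0 (S = 90): V_0 = 1/1.03·[0.5375·61.0000 + 0.4625·0.0000] = 31.8325

$31.83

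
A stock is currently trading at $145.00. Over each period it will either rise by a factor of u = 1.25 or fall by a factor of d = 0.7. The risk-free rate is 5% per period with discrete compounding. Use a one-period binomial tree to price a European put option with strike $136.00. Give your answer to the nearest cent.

Risk-neutral probability p = (1 + 0.05 − 0.7)/(1.25 − 0.7) = 0.3500/0.5500 = 0.6364
Terminal stock prices: S_u = 181.2, S_d = 101.5
Terminal payoffs (K − S): max(-45.25, 0) = 0, max(34.5, 0) = 34.5
Node 0 (S = 145): V_0 = 1/1.05·[0.6364·0.0000 + 0.3636·34.5000] = 11.9481

$11.95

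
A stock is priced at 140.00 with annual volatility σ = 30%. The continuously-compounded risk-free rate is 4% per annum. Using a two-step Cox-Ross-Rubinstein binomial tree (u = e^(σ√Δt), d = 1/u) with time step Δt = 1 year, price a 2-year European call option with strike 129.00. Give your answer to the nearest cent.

CRR parameters: u = e^(σ√Δt) = e^(0.3·√1) = 1.3499, d = 1/u = 0.7408
Per-period rate: rΔt = 0.04·1 = 0.04, so R = e^0.04 = 1.0408
Risk-neutral probability p = (e^0.04 − 0.7408)/(1.3499 − 0.7408) = 0.3000/0.6090 = 0.4926
Terminal stock prices: S_uu = 255.1, S_ud = 140, S_dd = 76.83
Terminal payoffs (S − K): max(126.1, 0) = 126.1, max(11, 0) = 11, max(-52.17, 0) = 0
Node u (S = 189): V_u = e^(−0.04)·[0.4926·126.0966 + 0.5074·11.0000] = 65.0384
Node d (S = 103.7): V_d = e^(−0.04)·[0.4926·11.0000 + 0.5074·0.0000] = 5.2058
Node 0 (S = 140): V_0 = e^(−0.04)·[0.4926·65.0384 + 0.5074·5.2058] = 33.3176

33.32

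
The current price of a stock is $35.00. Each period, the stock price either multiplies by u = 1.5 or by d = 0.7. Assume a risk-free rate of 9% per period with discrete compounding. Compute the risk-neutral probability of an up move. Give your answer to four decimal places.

p = 0.4875

Risk-neutral probability p = (1 + 0.09 − 0.7)/(1.5 − 0.7) = 0.3900/0.8000 = 0.4875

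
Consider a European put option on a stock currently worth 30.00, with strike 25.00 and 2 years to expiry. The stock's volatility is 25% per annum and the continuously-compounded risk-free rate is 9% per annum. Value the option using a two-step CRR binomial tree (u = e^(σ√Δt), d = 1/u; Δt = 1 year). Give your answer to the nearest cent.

CRR parameters: u = e^(σ√Δt) = e^(0.25·√1) = 1.2840, d = 1/u = 0.7788
Per-period rate: rΔt = 0.09·1 = 0.09, so R = e^0.09 = 1.0942
Risk-neutral probability p = (e^0.09 − 0.7788)/(1.2840 − 0.7788) = 0.3154/0.5052 = 0.6242
Terminal stock prices: S_uu = 49.46, S_ud = 30, S_dd = 18.2
Terminal payoffs (K − S): max(-24.46, 0) = 0, max(-5, 0) = 0, max(6.804, 0) = 6.804
Node u (S = 38.52): V_u = e^(−0.09)·[0.6242·0.0000 + 0.3758·0.0000] = 0.0000
Node d (S = 23.36): V_d = e^(−0.09)·[0.6242·0.0000 + 0.3758·6.8041] = 2.3367
Node 0 (S = 30): V_0 = e^(−0.09)·[0.6242·0.0000 + 0.3758·2.3367] = 0.8025

0.80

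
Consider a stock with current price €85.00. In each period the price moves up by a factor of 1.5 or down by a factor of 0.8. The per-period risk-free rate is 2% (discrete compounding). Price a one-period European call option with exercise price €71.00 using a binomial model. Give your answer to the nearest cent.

€17.41

Risk-neutral probability p = (1 + 0.02 − 0.8)/(1.5 − 0.8) = 0.2200/0.7000 = 0.3143
Terminal stock prices: S_u = 127.5, S_d = 68
Terminal payoffs (S − K): max(56.5, 0) = 56.5, max(-3, 0) = 0
Node 0 (S = 85): V_0 = 1/1.02·[0.3143·56.5000 + 0.6857·0.0000] = 17.4090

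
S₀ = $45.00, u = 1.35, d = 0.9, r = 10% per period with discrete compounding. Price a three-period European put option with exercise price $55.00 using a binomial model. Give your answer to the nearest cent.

Risk-neutral probability p = (1 + 0.1 − 0.9)/(1.35 − 0.9) = 0.2000/0.4500 = 0.4444
Terminal stock prices: S_uuu = 110.7, S_uud = 73.81, S_udd = 49.21, S_ddd = 32.81
Terminal payoffs (K − S): max(-55.72, 0) = 0, max(-18.81, 0) = 0, max(5.792, 0) = 5.792, max(22.19, 0) = 22.19
Node uu (S = 82.01): V_uu = 1/1.1·[0.4444·0.0000 + 0.5556·0.0000] = 0.0000
Node ud (S = 54.68): V_ud = 1/1.1·[0.4444·0.0000 + 0.5556·5.7925] = 2.9255
Node dd (S = 36.45): V_dd = 1/1.1·[0.4444·5.7925 + 0.5556·22.1950] = 13.5500
Node u (S = 60.75): V_u = 1/1.1·[0.4444·0.0000 + 0.5556·2.9255] = 1.4775
Node d (S = 40.5): V_d = 1/1.1·[0.4444·2.9255 + 0.5556·13.5500] = 8.0255
Node 0 (S = 45): V_0 = 1/1.1·[0.4444·1.4775 + 0.5556·8.0255] = 4.6502

$4.65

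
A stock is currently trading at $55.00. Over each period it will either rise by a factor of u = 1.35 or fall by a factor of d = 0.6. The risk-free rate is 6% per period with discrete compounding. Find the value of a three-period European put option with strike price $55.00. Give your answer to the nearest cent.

$8.62

Risk-neutral probability p = (1 + 0.06 − 0.6)/(1.35 − 0.6) = 0.4600/0.7500 = 0.6133
Terminal stock prices: S_uuu = 135.3, S_uud = 60.14, S_udd = 26.73, S_ddd = 11.88
Terminal payoffs (K − S): max(-80.32, 0) = 0, max(-5.143, 0) = 0, max(28.27, 0) = 28.27, max(43.12, 0) = 43.12
Node uu (S = 100.2): V_uu = 1/1.06·[0.6133·0.0000 + 0.3867·0.0000] = 0.0000
Node ud (S = 44.55): V_ud = 1/1.06·[0.6133·0.0000 + 0.3867·28.2700] = 10.3123
Node dd (S = 19.8): V_dd = 1/1.06·[0.6133·28.2700 + 0.3867·43.1200] = 32.0868
Node u (S = 74.25): V_u = 1/1.06·[0.6133·0.0000 + 0.3867·10.3123] = 3.7617
Node d (S = 33): V_d = 1/1.06·[0.6133·10.3123 + 0.3867·32.0868] = 17.6715
Node 0 (S = 55): V_0 = 1/1.06·[0.6133·3.7617 + 0.3867·17.6715] = 8.6228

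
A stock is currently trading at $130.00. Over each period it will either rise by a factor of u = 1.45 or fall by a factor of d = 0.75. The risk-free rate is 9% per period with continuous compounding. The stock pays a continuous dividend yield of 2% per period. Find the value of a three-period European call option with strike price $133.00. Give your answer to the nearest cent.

Per-period risk-free factor R = e^0.09 = 1.0942; dividend-adjusted growth = e^(0.09−0.02) = 1.0725.
Risk-neutral probability p = (1.0725 − 0.75)/(1.45 − 0.75) = 0.3225/0.7000 = 0.4607
Terminal stock prices: S_uuu = 396.3, S_uud = 205, S_udd = 106, S_ddd = 54.84
Terminal payoffs (S − K): max(263.3, 0) = 263.3, max(71.99, 0) = 71.99, max(-26.97, 0) = 0, max(-78.16, 0) = 0
Node uu (S = 273.3): V_uu = e^(−0.09)·[0.4607·263.3212 + 0.5393·71.9937] = 146.3600
Node ud (S = 141.4): V_ud = e^(−0.09)·[0.4607·71.9937 + 0.5393·0.0000] = 30.3145
Node dd (S = 73.12): V_dd = e^(−0.09)·[0.4607·0.0000 + 0.5393·0.0000] = 0.0000
Node u (S = 188.5): V_u = e^(−0.09)·[0.4607·146.3600 + 0.5393·30.3145] = 76.5689
Node d (S = 97.5): V_d = e^(−0.09)·[0.4607·30.3145 + 0.5393·0.0000] = 12.7646
Node 0 (S = 130): V_0 = e^(−0.09)·[0.4607·76.5689 + 0.5393·12.7646] = 38.5321

$38.53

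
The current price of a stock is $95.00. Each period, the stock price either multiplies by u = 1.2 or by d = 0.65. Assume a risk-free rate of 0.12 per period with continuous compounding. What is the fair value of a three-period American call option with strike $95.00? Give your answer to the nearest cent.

Risk-neutral probability p = (e^0.12 − 0.65)/(1.2 − 0.65) = 0.4775/0.5500 = 0.8682
Terminal stock prices: S_uuu = 164.2, S_uud = 88.92, S_udd = 48.17, S_ddd = 26.09
Terminal payoffs (S − K): max(69.16, 0) = 69.16, max(-6.08, 0) = 0, max(-46.83, 0) = 0, max(-68.91, 0) = 0
Node uu (S = 136.8): continuation = e^(−0.12)·[0.8682·69.1600 + 0.1318·0.0000] = 53.2534; exercise value = 41.8000 ≤ continuation, so V_uu = 53.2534
Node ud (S = 74.1): continuation = e^(−0.12)·[0.8682·0.0000 + 0.1318·0.0000] = 0.0000; exercise value = 0.0000 ≤ continuation, so V_ud = 0.0000
Node dd (S = 40.14): continuation = e^(−0.12)·[0.8682·0.0000 + 0.1318·0.0000] = 0.0000; exercise value = 0.0000 ≤ continuation, so V_dd = 0.0000
Node u (S = 114): continuation = e^(−0.12)·[0.8682·53.2534 + 0.1318·0.0000] = 41.0053; exercise value = 19.0000 ≤ continuation, so V_u = 41.0053
Node d (S = 61.75): continuation = e^(−0.12)·[0.8682·0.0000 + 0.1318·0.0000] = 0.0000; exercise value = 0.0000 ≤ continuation, so V_d = 0.0000
Node 0 (S = 95): continuation = e^(−0.12)·[0.8682·41.0053 + 0.1318·0.0000] = 31.5742; exercise value = 0.0000 ≤ continuation, so V_0 = 31.5742

$31.57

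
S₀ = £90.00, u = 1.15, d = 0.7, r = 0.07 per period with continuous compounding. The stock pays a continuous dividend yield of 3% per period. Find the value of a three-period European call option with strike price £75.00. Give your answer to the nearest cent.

£24.60

Per-period risk-free factor R = e^0.07 = 1.0725; dividend-adjusted growth = e^(0.07−0.03) = 1.0408.
Risk-neutral probability p = (1.0408 − 0.7)/(1.15 − 0.7) = 0.3408/0.4500 = 0.7574
Terminal stock prices: S_uuu = 136.9, S_uud = 83.32, S_udd = 50.71, S_ddd = 30.87
Terminal payoffs (S − K): max(61.88, 0) = 61.88, max(8.317, 0) = 8.317, max(-24.29, 0) = 0, max(-44.13, 0) = 0
Node uu (S = 119): V_uu = e^(−0.07)·[0.7574·61.8787 + 0.2426·8.3175] = 45.5777
Node ud (S = 72.45): V_ud = e^(−0.07)·[0.7574·8.3175 + 0.2426·0.0000] = 5.8734
Node dd (S = 44.1): V_dd = e^(−0.07)·[0.7574·0.0000 + 0.2426·0.0000] = 0.0000
Node u (S = 103.5): V_u = e^(−0.07)·[0.7574·45.5777 + 0.2426·5.8734] = 33.5138
Node d (S = 63): V_d = e^(−0.07)·[0.7574·5.8734 + 0.2426·0.0000] = 4.1476
Node 0 (S = 90): V_0 = e^(−0.07)·[0.7574·33.5138 + 0.2426·4.1476] = 24.6043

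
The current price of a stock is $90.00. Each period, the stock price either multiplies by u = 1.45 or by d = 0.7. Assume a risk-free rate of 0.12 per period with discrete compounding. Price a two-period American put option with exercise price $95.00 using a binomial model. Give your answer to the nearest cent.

Risk-neutral probability p = (1 + 0.12 − 0.7)/(1.45 − 0.7) = 0.4200/0.7500 = 0.5600
Terminal stock prices: S_uu = 189.2, S_ud = 91.35, S_dd = 44.1
Terminal payoffs (K − S): max(-94.22, 0) = 0, max(3.65, 0) = 3.65, max(50.9, 0) = 50.9
Node u (S = 130.5): continuation = 1/1.12·[0.5600·0.0000 + 0.4400·3.6500] = 1.4339; exercise value = 0.0000 ≤ continuation, so V_u = 1.4339
Node d (S = 63): continuation = 1/1.12·[0.5600·3.6500 + 0.4400·50.9000] = 21.8214; exercise value = 32.0000 > continuation, so V_d = 32.0000 (exercise)
Node 0 (S = 90): continuation = 1/1.12·[0.5600·1.4339 + 0.4400·32.0000] = 13.2884; exercise value = 5.0000 ≤ continuation, so V_0 = 13.2884

$13.29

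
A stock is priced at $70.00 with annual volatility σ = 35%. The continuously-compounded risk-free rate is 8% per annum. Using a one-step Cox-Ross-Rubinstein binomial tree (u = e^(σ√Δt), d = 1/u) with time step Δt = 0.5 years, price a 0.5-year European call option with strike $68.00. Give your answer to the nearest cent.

CRR parameters: u = e^(σ√Δt) = e^(0.35·√0.5) = 1.2808, d = 1/u = 0.7808
Per-period rate: rΔt = 0.08·0.5 = 0.04, so R = e^0.04 = 1.0408
Risk-neutral probability p = (e^0.04 − 0.7808)/(1.2808 − 0.7808) = 0.2601/0.5000 = 0.5201
Terminal stock prices: S_u = 89.66, S_d = 54.65
Terminal payoffs (S − K): max(21.66, 0) = 21.66, max(-13.35, 0) = 0
Node 0 (S = 70): V_0 = e^(−0.04)·[0.5201·21.6562 + 0.4799·0.0000] = 10.8209

$10.82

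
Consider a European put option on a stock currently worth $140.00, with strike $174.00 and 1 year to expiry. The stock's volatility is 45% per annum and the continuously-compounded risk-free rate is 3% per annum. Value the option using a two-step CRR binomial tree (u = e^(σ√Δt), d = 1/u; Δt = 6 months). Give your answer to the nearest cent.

$46.22

CRR parameters: u = e^(σ√Δt) = e^(0.45·√0.5) = 1.3746, d = 1/u = 0.7275
Per-period rate: rΔt = 0.03·0.5 = 0.015, so R = e^0.015 = 1.0151
Risk-neutral probability p = (e^0.015 − 0.7275)/(1.3746 − 0.7275) = 0.2877/0.6472 = 0.4445
Terminal stock prices: S_uu = 264.6, S_ud = 140, S_dd = 74.09
Terminal payoffs (K − S): max(-90.55, 0) = 0, max(34, 0) = 34, max(99.91, 0) = 99.91
Node u (S = 192.5): V_u = e^(−0.015)·[0.4445·0.0000 + 0.5555·34.0000] = 18.6069
Node d (S = 101.8): V_d = e^(−0.015)·[0.4445·34.0000 + 0.5555·99.9125] = 69.5653
Node 0 (S = 140): V_0 = e^(−0.015)·[0.4445·18.6069 + 0.5555·69.5653] = 46.2175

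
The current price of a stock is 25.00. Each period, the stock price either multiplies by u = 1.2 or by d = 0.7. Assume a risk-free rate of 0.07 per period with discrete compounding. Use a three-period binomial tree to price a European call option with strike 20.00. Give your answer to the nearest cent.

9.49

Risk-neutral probability p = (1 + 0.07 − 0.7)/(1.2 − 0.7) = 0.3700/0.5000 = 0.7400
Terminal stock prices: S_uuu = 43.2, S_uud = 25.2, S_udd = 14.7, S_ddd = 8.575
Terminal payoffs (S − K): max(23.2, 0) = 23.2, max(5.2, 0) = 5.2, max(-5.3, 0) = 0, max(-11.43, 0) = 0
Node uu (S = 36): V_uu = 1/1.07·[0.7400·23.2000 + 0.2600·5.2000] = 17.3084
Node ud (S = 21): V_ud = 1/1.07·[0.7400·5.2000 + 0.2600·0.0000] = 3.5963
Node dd (S = 12.25): V_dd = 1/1.07·[0.7400·0.0000 + 0.2600·0.0000] = 0.0000
Node u (S = 30): V_u = 1/1.07·[0.7400·17.3084 + 0.2600·3.5963] = 12.8442
Node d (S = 17.5): V_d = 1/1.07·[0.7400·3.5963 + 0.2600·0.0000] = 2.4871
Node 0 (S = 25): V_0 = 1/1.07·[0.7400·12.8442 + 0.2600·2.4871] = 9.4872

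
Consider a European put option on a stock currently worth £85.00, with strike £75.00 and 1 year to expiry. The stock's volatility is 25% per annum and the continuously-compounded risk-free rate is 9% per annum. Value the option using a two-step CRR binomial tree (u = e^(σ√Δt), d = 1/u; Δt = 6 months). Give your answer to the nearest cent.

£2.41

CRR parameters: u = e^(σ√Δt) = e^(0.25·√0.5) = 1.1934, d = 1/u = 0.8380
Per-period rate: rΔt = 0.09·0.5 = 0.045, so R = e^0.045 = 1.0460
Risk-neutral probability p = (e^0.045 − 0.8380)/(1.1934 − 0.8380) = 0.2081/0.3554 = 0.5854
Terminal stock prices: S_uu = 121.1, S_ud = 85, S_dd = 59.69
Terminal payoffs (K − S): max(-46.05, 0) = 0, max(-10, 0) = 0, max(15.31, 0) = 15.31
Node u (S = 101.4): V_u = e^(−0.045)·[0.5854·0.0000 + 0.4146·0.0000] = 0.0000
Node d (S = 71.23): V_d = e^(−0.045)·[0.5854·0.0000 + 0.4146·15.3140] = 6.0693
Node 0 (S = 85): V_0 = e^(−0.045)·[0.5854·0.0000 + 0.4146·6.0693] = 2.4054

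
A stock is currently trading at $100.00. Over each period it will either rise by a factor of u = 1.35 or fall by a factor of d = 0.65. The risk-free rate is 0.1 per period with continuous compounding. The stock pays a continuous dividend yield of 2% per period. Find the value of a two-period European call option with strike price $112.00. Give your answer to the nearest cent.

$22.04

Per-period risk-free factor R = e^0.1 = 1.1052; dividend-adjusted growth = e^(0.1−0.02) = 1.0833.
Risk-neutral probability p = (1.0833 − 0.65)/(1.35 − 0.65) = 0.4333/0.7000 = 0.6190
Terminal stock prices: S_uu = 182.3, S_ud = 87.75, S_dd = 42.25
Terminal payoffs (S − K): max(70.25, 0) = 70.25, max(-24.25, 0) = 0, max(-69.75, 0) = 0
Node u (S = 135): V_u = e^(−0.1)·[0.6190·70.2500 + 0.3810·0.0000] = 39.3455
Node d (S = 65): V_d = e^(−0.1)·[0.6190·0.0000 + 0.3810·0.0000] = 0.0000
Node 0 (S = 100): V_0 = e^(−0.1)·[0.6190·39.3455 + 0.3810·0.0000] = 22.0365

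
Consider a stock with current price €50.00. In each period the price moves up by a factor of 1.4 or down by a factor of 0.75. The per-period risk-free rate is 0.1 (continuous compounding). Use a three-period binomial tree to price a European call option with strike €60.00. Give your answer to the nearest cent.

Risk-neutral probability p = (e^0.1 − 0.75)/(1.4 − 0.75) = 0.3552/0.6500 = 0.5464
Terminal stock prices: S_uuu = 137.2, S_uud = 73.5, S_udd = 39.38, S_ddd = 21.09
Terminal payoffs (S − K): max(77.2, 0) = 77.2, max(13.5, 0) = 13.5, max(-20.62, 0) = 0, max(-38.91, 0) = 0
Node uu (S = 98): V_uu = e^(−0.1)·[0.5464·77.2000 + 0.4536·13.5000] = 43.7098
Node ud (S = 52.5): V_ud = e^(−0.1)·[0.5464·13.5000 + 0.4536·0.0000] = 6.6746
Node dd (S = 28.12): V_dd = e^(−0.1)·[0.5464·0.0000 + 0.4536·0.0000] = 0.0000
Node u (S = 70): V_u = e^(−0.1)·[0.5464·43.7098 + 0.4536·6.6746] = 24.3503
Node d (S = 37.5): V_d = e^(−0.1)·[0.5464·6.6746 + 0.4536·0.0000] = 3.3001
Node 0 (S = 50): V_0 = e^(−0.1)·[0.5464·24.3503 + 0.4536·3.3001] = 13.3937

€13.39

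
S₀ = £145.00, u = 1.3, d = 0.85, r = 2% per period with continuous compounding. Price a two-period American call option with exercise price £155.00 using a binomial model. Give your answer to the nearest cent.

Risk-neutral probability p = (e^0.02 − 0.85)/(1.3 − 0.85) = 0.1702/0.4500 = 0.3782
Terminal stock prices: S_uu = 245.1, S_ud = 160.2, S_dd = 104.8
Terminal payoffs (S − K): max(90.05, 0) = 90.05, max(5.225, 0) = 5.225, max(-50.24, 0) = 0
Node u (S = 188.5): continuation = e^(−0.02)·[0.3782·90.0500 + 0.6218·5.2250] = 36.5692; exercise value = 33.5000 ≤ continuation, so V_u = 36.5692
Node d (S = 123.2): continuation = e^(−0.02)·[0.3782·5.2250 + 0.6218·0.0000] = 1.9371; exercise value = 0.0000 ≤ continuation, so V_d = 1.9371
Node 0 (S = 145): continuation = e^(−0.02)·[0.3782·36.5692 + 0.6218·1.9371] = 14.7381; exercise value = 0.0000 ≤ continuation, so V_0 = 14.7381

£14.74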